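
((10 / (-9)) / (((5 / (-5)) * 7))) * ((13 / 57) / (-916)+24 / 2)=1.90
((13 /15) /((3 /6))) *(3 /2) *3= 39 /5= 7.80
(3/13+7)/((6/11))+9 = 868/39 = 22.26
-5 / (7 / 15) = -75 / 7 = -10.71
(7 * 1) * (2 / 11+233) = 17955 / 11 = 1632.27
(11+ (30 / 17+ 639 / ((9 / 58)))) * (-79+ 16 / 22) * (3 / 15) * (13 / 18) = -262002013 / 5610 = -46702.68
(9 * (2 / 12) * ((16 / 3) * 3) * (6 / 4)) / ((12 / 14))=42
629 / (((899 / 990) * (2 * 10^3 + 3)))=622710 / 1800697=0.35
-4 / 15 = -0.27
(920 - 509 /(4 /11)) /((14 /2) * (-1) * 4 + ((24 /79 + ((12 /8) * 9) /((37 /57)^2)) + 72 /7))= -1452792383 /44298710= -32.80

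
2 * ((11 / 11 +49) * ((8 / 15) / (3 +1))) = 40 / 3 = 13.33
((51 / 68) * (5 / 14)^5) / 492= 0.00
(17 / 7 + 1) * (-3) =-72 / 7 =-10.29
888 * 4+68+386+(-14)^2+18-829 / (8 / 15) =2665.62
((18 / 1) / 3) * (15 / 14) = 45 / 7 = 6.43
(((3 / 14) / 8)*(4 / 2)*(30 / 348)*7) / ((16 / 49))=735 / 7424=0.10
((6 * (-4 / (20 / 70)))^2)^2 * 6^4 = 64524128256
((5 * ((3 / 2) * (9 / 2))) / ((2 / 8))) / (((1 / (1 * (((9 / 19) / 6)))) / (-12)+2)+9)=13.58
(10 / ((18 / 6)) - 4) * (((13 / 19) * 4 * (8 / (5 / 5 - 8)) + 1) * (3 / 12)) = 283 / 798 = 0.35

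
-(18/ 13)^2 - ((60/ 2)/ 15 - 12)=1366/ 169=8.08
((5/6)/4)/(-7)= -5/168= -0.03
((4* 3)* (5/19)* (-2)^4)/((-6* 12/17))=-680/57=-11.93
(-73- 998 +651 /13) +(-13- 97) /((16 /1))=-106891 /104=-1027.80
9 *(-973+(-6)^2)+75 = -8358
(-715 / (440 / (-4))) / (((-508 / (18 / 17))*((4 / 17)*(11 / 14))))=-819 / 11176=-0.07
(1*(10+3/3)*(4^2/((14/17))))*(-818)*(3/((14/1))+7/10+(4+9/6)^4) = -39231725401/245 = -160129491.43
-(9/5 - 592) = 2951/5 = 590.20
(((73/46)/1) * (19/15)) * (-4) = -2774/345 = -8.04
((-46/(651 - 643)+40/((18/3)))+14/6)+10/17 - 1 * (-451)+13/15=464819/1020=455.70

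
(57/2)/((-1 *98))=-57/196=-0.29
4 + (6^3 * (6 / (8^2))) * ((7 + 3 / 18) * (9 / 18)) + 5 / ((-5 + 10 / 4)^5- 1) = 3864765 / 50512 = 76.51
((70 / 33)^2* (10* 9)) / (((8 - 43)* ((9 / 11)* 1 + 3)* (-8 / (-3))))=-25 / 22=-1.14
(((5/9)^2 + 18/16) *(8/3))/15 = 929/3645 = 0.25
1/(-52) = -1/52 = -0.02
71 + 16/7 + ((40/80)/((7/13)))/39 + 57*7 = 19837/42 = 472.31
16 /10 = 8 /5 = 1.60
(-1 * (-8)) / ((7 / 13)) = 104 / 7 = 14.86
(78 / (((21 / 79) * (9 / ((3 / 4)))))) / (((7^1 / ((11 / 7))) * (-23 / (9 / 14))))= -33891 / 220892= -0.15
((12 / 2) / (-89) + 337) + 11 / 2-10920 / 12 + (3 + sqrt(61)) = -100493 / 178 + sqrt(61) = -556.76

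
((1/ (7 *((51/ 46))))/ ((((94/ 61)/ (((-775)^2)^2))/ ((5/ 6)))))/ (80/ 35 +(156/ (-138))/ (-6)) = 11641054355078125/ 1145766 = 10160062661.20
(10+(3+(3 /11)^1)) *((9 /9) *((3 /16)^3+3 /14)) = 462309 /157696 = 2.93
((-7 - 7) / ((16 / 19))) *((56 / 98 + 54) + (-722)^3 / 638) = 12513046695 / 1276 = 9806462.93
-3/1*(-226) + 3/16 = 10851/16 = 678.19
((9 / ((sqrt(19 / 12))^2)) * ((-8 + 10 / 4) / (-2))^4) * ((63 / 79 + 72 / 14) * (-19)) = -1298583495 / 35392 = -36691.44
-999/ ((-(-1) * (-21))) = 333/ 7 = 47.57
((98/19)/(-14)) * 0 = 0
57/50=1.14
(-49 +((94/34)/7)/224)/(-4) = 1306097/106624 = 12.25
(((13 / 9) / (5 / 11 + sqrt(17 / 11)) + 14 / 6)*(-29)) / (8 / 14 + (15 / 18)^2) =-37618 / 891 - 182*sqrt(187) / 81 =-72.95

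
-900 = -900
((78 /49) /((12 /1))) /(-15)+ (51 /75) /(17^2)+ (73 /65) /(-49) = -47773 /1624350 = -0.03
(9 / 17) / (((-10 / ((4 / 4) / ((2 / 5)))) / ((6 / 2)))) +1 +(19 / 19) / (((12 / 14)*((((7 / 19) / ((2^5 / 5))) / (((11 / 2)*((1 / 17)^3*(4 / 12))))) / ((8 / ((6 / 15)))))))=133393 / 176868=0.75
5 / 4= 1.25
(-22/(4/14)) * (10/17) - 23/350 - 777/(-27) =-887969/53550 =-16.58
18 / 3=6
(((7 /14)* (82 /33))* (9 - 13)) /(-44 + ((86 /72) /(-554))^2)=21744384768 /192517337485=0.11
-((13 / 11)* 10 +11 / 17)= -2331 / 187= -12.47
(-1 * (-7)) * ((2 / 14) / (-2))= -1 / 2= -0.50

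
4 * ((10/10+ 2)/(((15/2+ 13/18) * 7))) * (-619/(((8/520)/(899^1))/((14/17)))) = -3906496620/629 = -6210646.45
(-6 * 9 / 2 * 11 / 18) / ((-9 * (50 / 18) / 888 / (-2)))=-1172.16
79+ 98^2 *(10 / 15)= 19445 / 3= 6481.67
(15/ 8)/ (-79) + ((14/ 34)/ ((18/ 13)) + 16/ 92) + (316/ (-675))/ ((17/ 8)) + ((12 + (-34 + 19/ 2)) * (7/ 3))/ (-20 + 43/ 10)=54601576669/ 26187694200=2.09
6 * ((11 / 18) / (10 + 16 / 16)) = 1 / 3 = 0.33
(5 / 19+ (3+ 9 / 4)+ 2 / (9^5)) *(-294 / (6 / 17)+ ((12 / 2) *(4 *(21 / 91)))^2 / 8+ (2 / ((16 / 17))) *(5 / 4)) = -36863153077043 / 8089870464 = -4556.70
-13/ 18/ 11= -0.07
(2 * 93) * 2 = 372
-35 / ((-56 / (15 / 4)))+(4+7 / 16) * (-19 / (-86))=2287 / 688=3.32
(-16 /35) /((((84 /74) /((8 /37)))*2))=-32 /735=-0.04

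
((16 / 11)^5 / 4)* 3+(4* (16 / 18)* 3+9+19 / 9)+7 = 48790097 / 1449459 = 33.66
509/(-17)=-509/17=-29.94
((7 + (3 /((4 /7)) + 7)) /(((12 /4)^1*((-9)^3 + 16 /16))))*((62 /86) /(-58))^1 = 341 /3112512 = 0.00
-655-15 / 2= -1325 / 2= -662.50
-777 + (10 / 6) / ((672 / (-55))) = -1566707 / 2016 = -777.14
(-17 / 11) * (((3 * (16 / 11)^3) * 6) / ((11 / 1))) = -1253376 / 161051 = -7.78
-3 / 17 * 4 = -12 / 17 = -0.71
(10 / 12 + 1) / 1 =11 / 6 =1.83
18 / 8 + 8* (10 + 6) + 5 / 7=3667 / 28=130.96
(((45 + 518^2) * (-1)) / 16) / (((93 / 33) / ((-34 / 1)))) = 50185003 / 248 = 202358.88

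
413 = 413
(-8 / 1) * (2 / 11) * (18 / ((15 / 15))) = -288 / 11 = -26.18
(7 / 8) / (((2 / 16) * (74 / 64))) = 224 / 37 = 6.05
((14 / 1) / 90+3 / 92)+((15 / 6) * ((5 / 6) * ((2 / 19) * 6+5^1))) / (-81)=46001 / 1061910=0.04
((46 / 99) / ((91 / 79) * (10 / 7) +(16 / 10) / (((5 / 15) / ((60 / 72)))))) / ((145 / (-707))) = -0.40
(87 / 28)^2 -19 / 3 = 7811 / 2352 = 3.32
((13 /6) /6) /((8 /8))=0.36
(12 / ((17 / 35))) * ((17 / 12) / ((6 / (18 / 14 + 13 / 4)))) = 635 / 24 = 26.46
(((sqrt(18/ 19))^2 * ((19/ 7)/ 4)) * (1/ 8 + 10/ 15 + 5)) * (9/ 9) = 417/ 112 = 3.72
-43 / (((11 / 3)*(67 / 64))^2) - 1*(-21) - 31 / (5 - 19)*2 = 85588018 / 3802183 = 22.51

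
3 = 3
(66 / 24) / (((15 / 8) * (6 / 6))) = 22 / 15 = 1.47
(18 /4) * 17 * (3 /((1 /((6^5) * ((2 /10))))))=1784592 /5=356918.40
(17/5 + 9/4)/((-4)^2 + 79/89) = 10057/30060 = 0.33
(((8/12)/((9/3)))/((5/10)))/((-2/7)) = -14/9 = -1.56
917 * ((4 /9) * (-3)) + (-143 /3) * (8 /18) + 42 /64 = -1074121 /864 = -1243.20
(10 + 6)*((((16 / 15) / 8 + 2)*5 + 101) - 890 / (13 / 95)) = -102274.87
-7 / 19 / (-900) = 7 / 17100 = 0.00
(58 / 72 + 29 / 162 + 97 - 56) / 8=13603 / 2592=5.25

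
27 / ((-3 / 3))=-27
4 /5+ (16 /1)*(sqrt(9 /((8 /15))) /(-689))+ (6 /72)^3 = 0.71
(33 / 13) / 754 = 0.00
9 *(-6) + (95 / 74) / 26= -53.95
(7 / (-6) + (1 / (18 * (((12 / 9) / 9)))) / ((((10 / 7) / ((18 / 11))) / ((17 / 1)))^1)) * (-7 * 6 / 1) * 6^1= -170079 / 110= -1546.17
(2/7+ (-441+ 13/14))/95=-6157/1330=-4.63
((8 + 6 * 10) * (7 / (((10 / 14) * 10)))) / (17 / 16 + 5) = 10.99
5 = 5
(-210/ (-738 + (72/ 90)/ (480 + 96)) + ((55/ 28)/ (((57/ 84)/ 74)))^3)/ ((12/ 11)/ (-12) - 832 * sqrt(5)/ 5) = 1970307319332979000/ 305267690295725719 - 3606450517307084761600 * sqrt(5)/ 305267690295725719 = -26410.58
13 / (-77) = -13 / 77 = -0.17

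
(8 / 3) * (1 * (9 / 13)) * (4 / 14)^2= 96 / 637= 0.15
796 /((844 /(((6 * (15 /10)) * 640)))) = 1146240 /211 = 5432.42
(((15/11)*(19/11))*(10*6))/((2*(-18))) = -475/121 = -3.93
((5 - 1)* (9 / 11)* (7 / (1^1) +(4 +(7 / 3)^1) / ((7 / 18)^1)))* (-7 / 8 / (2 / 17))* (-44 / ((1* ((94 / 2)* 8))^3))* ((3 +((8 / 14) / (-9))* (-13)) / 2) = 667811 / 744203264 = 0.00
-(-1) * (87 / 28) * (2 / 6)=29 / 28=1.04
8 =8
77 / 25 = 3.08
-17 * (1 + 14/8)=-46.75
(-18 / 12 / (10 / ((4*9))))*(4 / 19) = -108 / 95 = -1.14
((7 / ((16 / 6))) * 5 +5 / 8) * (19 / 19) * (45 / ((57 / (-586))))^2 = 1062381375 / 361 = 2942884.70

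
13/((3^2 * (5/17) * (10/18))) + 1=246/25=9.84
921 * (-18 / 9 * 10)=-18420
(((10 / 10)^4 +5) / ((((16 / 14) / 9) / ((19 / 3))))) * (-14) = -8379 / 2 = -4189.50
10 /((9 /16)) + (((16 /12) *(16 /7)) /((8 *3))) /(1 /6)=1168 /63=18.54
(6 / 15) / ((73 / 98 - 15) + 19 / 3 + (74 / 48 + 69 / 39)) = -10192 / 117485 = -0.09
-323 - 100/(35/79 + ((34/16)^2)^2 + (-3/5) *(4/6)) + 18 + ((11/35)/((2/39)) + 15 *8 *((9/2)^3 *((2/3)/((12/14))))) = 18979542581183/2314229890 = 8201.23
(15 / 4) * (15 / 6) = 75 / 8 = 9.38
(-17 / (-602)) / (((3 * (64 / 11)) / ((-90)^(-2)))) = 0.00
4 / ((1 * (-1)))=-4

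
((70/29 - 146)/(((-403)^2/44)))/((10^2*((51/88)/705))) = -189445344/400338185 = -0.47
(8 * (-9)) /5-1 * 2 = -82 /5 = -16.40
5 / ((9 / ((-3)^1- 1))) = -20 / 9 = -2.22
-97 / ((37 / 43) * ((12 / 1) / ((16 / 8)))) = -4171 / 222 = -18.79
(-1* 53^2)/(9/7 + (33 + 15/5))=-19663/261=-75.34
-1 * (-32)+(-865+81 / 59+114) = -42340 / 59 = -717.63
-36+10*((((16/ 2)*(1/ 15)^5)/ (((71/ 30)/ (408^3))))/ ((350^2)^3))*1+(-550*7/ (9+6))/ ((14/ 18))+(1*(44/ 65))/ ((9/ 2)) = -365.85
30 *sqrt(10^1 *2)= 134.16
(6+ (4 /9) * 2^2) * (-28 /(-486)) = 980 /2187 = 0.45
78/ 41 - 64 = -2546/ 41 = -62.10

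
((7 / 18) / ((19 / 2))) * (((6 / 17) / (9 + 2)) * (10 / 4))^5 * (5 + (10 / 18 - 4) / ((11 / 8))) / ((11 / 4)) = 3412500 / 27668996154547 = 0.00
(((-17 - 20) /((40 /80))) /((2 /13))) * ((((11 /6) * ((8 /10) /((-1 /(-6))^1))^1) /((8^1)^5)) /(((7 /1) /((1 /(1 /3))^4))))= -428571 /286720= -1.49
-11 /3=-3.67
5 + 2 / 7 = 37 / 7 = 5.29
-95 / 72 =-1.32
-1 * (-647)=647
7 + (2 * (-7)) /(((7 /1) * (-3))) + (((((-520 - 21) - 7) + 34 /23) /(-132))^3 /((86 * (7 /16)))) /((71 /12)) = 7.99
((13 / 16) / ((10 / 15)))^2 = 1521 / 1024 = 1.49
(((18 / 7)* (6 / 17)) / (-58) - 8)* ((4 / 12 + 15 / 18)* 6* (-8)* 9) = 1991664 / 493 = 4039.89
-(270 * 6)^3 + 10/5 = -4251527998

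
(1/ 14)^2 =1/ 196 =0.01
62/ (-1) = -62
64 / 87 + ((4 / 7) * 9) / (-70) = 14114 / 21315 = 0.66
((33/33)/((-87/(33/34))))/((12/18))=-33/1972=-0.02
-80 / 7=-11.43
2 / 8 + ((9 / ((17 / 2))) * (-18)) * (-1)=1313 / 68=19.31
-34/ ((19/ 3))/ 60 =-0.09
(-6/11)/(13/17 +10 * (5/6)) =-153/2552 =-0.06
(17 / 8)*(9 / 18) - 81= -1279 / 16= -79.94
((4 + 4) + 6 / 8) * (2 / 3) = 35 / 6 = 5.83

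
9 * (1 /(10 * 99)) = 1 /110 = 0.01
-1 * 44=-44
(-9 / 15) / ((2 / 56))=-16.80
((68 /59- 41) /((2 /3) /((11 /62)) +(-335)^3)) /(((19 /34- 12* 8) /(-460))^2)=69009260352 /2802831809394419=0.00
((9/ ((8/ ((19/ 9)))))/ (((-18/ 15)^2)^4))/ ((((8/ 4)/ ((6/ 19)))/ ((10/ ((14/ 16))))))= 1953125/ 1959552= 1.00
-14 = -14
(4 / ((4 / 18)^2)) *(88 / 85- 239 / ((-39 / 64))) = 31852.47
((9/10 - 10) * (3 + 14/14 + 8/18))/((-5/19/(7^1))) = 48412/45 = 1075.82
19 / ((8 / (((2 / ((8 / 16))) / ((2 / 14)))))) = 133 / 2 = 66.50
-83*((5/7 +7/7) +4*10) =-24236/7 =-3462.29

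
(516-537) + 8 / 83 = -1735 / 83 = -20.90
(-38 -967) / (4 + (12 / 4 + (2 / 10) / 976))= -1634800 / 11387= -143.57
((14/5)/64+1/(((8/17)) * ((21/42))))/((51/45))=2061/544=3.79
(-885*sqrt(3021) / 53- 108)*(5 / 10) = -885*sqrt(3021) / 106- 54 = -512.89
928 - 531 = 397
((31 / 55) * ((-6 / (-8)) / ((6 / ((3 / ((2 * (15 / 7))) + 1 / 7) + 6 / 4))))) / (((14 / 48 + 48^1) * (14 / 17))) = 64821 / 15617525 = 0.00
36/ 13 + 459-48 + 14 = 5561/ 13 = 427.77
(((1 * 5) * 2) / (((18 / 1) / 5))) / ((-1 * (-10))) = 5 / 18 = 0.28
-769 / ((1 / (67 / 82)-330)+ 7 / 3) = 154569 / 65615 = 2.36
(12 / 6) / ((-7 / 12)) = -24 / 7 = -3.43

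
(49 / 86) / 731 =49 / 62866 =0.00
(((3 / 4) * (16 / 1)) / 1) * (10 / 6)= 20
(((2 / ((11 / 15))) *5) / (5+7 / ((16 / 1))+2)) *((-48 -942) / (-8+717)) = -216000 / 84371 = -2.56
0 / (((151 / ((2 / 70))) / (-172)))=0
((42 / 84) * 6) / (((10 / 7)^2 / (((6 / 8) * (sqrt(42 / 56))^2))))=1323 / 1600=0.83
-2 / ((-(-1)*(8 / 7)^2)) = -49 / 32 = -1.53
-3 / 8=-0.38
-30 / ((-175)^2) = -6 / 6125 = -0.00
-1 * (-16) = 16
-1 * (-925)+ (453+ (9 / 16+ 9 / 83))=1830875 / 1328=1378.67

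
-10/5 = -2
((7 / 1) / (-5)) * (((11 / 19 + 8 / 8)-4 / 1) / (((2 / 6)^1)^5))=78246 / 95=823.64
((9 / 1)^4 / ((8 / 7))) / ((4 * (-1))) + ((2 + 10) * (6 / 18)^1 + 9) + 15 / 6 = -45431 / 32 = -1419.72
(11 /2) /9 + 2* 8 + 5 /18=152 /9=16.89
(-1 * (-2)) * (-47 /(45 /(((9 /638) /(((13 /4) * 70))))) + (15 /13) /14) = 0.16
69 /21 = 23 /7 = 3.29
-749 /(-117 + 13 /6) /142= 2247 /48919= 0.05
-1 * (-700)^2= -490000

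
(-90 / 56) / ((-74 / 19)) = 0.41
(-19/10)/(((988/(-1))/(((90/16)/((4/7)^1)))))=63/3328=0.02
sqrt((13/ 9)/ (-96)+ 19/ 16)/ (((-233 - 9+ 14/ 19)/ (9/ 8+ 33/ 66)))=-0.01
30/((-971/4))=-120/971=-0.12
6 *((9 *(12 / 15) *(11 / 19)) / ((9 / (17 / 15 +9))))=704 / 25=28.16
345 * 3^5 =83835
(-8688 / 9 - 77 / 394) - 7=-1149529 / 1182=-972.53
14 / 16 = 7 / 8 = 0.88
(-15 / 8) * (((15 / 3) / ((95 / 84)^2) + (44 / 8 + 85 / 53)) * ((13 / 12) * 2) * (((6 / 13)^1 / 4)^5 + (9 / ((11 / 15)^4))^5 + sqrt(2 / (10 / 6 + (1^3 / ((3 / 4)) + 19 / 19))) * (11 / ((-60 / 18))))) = -491575037905702111902118555276349039521143 / 376452460929647450733810173146112 + 903946329 * sqrt(2) / 12245120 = -1305808965.60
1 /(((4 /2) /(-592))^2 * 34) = 43808 /17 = 2576.94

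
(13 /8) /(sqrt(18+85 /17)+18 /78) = -507 /31024+2197 * sqrt(23) /31024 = 0.32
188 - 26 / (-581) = 109254 / 581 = 188.04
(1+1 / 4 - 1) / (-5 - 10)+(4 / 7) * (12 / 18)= 51 / 140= 0.36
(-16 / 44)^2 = 16 / 121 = 0.13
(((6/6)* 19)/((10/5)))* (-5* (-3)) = 285/2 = 142.50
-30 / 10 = -3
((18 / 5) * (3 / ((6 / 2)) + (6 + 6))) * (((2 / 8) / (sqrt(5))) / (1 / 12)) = 62.79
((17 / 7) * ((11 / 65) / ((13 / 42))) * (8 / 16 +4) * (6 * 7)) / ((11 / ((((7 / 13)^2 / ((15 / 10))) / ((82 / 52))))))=1259496 / 450385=2.80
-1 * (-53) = 53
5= 5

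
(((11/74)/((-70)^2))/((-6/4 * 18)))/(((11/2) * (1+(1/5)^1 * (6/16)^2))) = -0.00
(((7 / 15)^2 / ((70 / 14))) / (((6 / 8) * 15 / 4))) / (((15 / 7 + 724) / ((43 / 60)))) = 58996 / 3859903125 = 0.00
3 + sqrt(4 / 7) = 2*sqrt(7) / 7 + 3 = 3.76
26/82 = 0.32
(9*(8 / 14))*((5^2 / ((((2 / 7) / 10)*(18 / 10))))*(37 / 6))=46250 / 3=15416.67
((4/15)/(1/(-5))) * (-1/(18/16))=32/27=1.19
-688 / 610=-344 / 305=-1.13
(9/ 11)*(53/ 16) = 477/ 176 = 2.71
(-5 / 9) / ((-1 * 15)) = 1 / 27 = 0.04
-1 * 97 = -97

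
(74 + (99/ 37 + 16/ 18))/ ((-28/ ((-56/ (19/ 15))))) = 258290/ 2109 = 122.47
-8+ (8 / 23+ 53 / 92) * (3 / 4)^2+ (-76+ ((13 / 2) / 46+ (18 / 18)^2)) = -121203 / 1472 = -82.34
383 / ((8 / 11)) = 4213 / 8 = 526.62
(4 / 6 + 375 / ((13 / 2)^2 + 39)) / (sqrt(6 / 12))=206 * sqrt(2) / 39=7.47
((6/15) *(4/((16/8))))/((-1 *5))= -4/25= -0.16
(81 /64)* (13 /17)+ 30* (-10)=-325347 /1088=-299.03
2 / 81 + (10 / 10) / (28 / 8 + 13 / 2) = 101 / 810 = 0.12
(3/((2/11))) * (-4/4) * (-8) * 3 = 396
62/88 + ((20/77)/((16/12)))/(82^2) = 91198/129437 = 0.70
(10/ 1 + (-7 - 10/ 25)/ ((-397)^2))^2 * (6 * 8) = 2980843634427312/ 621014922025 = 4799.95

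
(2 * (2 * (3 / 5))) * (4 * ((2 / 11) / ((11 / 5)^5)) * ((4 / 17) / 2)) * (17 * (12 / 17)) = 1440000 / 30116537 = 0.05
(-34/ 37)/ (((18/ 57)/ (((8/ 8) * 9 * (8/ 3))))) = -69.84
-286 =-286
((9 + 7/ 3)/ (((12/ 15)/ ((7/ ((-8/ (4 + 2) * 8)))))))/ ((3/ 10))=-2975/ 96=-30.99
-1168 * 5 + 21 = -5819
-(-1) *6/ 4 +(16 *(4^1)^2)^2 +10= 131095/ 2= 65547.50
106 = 106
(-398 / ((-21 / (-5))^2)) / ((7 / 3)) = -9950 / 1029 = -9.67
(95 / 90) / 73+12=15787 / 1314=12.01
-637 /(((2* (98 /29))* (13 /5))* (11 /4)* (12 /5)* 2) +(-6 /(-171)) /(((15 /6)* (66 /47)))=-205873 /75240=-2.74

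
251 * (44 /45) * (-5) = -11044 /9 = -1227.11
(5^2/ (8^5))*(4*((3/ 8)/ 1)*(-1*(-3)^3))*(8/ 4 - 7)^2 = 0.77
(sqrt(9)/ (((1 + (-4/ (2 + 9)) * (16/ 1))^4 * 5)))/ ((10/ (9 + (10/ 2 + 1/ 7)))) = 4348377/ 2761668350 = 0.00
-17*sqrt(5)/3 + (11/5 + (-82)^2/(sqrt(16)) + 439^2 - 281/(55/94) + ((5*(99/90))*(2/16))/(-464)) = 79183024803/408320 - 17*sqrt(5)/3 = 193911.27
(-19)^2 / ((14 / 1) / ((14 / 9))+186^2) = 361 / 34605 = 0.01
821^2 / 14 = 674041 / 14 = 48145.79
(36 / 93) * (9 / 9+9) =120 / 31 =3.87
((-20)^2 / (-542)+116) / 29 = 31236 / 7859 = 3.97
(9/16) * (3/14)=27/224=0.12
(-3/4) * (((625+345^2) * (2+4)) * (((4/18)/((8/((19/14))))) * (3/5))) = -682005/56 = -12178.66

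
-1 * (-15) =15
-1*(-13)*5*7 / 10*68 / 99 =3094 / 99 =31.25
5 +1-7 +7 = 6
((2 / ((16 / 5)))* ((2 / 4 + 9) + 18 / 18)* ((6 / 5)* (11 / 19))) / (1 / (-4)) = -693 / 38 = -18.24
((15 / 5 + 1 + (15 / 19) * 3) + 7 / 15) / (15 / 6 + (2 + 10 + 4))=3896 / 10545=0.37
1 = 1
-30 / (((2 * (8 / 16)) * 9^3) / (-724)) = 7240 / 243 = 29.79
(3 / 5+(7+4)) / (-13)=-58 / 65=-0.89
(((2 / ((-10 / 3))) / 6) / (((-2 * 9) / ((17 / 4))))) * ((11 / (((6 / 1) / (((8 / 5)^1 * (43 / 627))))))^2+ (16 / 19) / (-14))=-214013 / 460545750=-0.00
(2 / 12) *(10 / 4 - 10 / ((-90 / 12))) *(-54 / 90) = -23 / 60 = -0.38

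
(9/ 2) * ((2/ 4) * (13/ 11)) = 117/ 44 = 2.66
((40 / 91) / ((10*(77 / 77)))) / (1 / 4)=16 / 91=0.18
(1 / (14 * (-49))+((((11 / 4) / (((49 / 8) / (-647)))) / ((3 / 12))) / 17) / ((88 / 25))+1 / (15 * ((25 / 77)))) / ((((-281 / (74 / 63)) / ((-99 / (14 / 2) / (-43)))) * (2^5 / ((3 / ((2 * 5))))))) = 34199050457 / 138093707080000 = 0.00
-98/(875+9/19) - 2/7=-0.40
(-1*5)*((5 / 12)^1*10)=-125 / 6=-20.83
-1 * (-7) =7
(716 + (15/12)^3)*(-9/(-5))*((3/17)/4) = 1240623/21760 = 57.01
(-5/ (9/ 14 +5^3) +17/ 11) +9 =203274/ 19349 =10.51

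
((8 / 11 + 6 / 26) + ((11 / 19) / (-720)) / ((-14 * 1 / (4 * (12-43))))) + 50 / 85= 179151949 / 116396280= 1.54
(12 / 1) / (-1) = -12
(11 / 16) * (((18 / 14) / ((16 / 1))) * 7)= 99 / 256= 0.39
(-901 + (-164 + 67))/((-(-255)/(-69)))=22954/85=270.05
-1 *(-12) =12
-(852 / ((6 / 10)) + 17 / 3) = -4277 / 3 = -1425.67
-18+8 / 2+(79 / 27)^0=-13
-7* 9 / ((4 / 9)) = -567 / 4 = -141.75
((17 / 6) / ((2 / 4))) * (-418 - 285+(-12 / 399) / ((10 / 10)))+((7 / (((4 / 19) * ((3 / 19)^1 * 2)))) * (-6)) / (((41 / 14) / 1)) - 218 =-144533617 / 32718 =-4417.56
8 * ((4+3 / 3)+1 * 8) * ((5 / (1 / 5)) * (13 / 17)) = 33800 / 17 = 1988.24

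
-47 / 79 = -0.59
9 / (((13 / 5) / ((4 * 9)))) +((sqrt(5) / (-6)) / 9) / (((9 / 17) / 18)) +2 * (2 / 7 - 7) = 10118 / 91 - 17 * sqrt(5) / 27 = 109.78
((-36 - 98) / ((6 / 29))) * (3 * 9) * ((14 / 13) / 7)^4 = -279792 / 28561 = -9.80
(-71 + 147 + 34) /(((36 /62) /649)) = 1106545 /9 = 122949.44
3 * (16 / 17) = 48 / 17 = 2.82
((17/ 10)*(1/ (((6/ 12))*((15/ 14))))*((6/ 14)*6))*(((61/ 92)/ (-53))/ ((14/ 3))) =-0.02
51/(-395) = -51/395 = -0.13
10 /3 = 3.33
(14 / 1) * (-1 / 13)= -14 / 13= -1.08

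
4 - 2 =2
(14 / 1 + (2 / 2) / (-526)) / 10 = 7363 / 5260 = 1.40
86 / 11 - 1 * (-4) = 130 / 11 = 11.82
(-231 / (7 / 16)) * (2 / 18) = -176 / 3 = -58.67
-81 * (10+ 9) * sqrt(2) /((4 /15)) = -23085 * sqrt(2) /4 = -8161.78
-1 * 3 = -3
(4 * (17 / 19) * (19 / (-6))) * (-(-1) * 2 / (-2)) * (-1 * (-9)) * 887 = 90474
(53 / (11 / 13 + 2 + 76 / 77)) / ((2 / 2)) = 53053 / 3837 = 13.83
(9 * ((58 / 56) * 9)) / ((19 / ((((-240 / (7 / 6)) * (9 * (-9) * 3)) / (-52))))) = -51372630 / 12103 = -4244.62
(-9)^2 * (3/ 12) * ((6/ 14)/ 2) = 243/ 56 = 4.34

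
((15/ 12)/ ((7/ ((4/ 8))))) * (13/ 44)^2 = 845/ 108416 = 0.01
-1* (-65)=65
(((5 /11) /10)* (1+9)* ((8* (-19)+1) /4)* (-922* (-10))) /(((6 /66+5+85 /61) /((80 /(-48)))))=530783875 /13053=40663.75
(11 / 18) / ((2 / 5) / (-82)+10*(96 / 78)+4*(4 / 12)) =0.04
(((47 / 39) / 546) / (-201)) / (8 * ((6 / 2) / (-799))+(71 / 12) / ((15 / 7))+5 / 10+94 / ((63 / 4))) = -375530 / 314598152739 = -0.00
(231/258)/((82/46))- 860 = -859.50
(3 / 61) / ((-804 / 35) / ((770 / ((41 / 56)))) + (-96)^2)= 377300 / 70702834033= 0.00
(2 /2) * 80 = 80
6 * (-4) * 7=-168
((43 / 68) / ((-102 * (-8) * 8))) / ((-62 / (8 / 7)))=-43 / 24081792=-0.00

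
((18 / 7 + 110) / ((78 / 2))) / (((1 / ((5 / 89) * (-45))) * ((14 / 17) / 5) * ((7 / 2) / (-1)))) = 5023500 / 396851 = 12.66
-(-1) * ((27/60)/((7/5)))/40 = 9/1120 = 0.01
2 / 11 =0.18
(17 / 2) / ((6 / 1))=17 / 12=1.42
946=946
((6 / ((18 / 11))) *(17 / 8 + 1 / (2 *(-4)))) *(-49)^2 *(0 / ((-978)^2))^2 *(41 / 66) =0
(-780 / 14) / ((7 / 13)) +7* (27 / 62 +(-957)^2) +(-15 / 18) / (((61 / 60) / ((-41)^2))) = 1187789181155 / 185318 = 6409464.71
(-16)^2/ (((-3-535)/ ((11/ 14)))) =-0.37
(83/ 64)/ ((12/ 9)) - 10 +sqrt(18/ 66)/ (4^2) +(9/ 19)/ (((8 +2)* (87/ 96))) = -6329941/ 705280 +sqrt(33)/ 176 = -8.94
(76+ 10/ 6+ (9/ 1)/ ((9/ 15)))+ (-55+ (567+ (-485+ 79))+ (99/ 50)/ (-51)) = 506501/ 2550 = 198.63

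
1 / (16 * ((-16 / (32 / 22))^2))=1 / 1936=0.00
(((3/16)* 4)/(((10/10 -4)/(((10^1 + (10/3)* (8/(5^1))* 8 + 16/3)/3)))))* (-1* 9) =87/2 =43.50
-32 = -32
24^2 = 576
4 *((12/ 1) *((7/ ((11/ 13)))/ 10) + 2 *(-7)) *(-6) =5376/ 55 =97.75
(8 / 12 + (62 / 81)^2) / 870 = 4109 / 2854035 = 0.00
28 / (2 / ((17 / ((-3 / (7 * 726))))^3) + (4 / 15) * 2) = 5015408098174320 / 95531582822353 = 52.50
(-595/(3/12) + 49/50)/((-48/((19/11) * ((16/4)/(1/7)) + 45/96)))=2420.28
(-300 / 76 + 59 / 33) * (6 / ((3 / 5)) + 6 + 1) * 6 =-46036 / 209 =-220.27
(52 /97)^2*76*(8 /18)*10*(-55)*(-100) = 45210880000 /84681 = 533896.39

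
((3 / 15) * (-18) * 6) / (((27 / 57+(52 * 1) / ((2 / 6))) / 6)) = -4104 / 4955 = -0.83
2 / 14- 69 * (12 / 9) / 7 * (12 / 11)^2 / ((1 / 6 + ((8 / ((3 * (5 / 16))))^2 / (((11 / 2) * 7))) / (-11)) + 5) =-39827461 / 13326173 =-2.99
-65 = -65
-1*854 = -854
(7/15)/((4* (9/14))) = 49/270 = 0.18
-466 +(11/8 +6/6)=-463.62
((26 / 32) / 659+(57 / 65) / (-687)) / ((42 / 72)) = -20493 / 274658020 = -0.00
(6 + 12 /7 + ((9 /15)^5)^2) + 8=1074632093 /68359375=15.72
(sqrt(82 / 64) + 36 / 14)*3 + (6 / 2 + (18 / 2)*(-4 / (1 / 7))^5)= -1084253109 / 7 + 3*sqrt(82) / 8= -154893297.89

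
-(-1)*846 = 846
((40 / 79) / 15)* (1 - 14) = -104 / 237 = -0.44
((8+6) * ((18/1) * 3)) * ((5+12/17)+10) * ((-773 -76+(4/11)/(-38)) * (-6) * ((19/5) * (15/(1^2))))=644710039848/187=3447647271.91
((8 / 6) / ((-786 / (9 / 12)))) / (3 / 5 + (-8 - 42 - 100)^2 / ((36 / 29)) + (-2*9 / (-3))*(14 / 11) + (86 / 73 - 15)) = -4015 / 57181066914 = -0.00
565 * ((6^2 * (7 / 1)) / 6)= 23730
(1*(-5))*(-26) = 130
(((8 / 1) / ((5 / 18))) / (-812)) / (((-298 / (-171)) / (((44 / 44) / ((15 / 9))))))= -9234 / 756175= -0.01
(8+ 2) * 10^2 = 1000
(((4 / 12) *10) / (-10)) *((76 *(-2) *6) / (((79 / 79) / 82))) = 24928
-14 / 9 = -1.56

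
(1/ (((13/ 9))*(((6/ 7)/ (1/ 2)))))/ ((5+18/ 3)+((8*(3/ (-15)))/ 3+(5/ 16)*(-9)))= 1260/ 23881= 0.05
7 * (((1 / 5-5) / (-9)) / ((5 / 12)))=224 / 25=8.96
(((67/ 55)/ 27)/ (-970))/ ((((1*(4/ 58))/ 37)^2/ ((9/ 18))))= -77139043/ 11523600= -6.69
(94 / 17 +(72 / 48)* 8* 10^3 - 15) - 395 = 197124 / 17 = 11595.53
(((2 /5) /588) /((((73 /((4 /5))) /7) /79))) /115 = 158 /4407375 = 0.00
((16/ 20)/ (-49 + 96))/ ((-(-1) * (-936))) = -0.00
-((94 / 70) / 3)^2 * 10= -4418 / 2205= -2.00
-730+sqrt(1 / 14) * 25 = -730+25 * sqrt(14) / 14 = -723.32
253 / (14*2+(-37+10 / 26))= -3289 / 112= -29.37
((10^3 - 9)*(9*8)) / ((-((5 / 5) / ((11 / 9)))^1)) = -87208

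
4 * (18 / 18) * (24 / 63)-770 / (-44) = 19.02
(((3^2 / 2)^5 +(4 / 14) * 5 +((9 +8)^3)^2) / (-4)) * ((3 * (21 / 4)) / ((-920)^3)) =48665062071 / 398688256000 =0.12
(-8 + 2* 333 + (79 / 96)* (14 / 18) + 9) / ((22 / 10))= 2884205 / 9504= 303.47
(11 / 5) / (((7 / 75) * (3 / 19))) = 1045 / 7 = 149.29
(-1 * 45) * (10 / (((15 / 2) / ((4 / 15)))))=-16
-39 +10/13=-497/13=-38.23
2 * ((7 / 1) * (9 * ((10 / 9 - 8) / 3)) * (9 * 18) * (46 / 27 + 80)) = -3829616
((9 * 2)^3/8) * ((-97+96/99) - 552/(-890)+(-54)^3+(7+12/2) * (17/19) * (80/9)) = -10675619597529/93005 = -114785437.32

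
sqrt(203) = 14.25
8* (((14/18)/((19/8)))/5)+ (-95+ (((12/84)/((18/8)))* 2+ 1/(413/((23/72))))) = -88842101/941640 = -94.35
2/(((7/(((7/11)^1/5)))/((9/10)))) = 9/275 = 0.03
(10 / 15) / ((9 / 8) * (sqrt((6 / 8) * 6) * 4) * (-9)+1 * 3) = -36 * sqrt(2) / 6553-16 / 58977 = -0.01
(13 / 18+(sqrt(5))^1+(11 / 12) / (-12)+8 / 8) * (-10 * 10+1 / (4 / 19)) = -381 * sqrt(5) / 4 -10033 / 64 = -369.75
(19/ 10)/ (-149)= -19/ 1490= -0.01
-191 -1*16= -207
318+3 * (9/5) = 323.40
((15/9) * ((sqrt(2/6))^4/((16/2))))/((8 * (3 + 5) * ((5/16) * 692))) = 0.00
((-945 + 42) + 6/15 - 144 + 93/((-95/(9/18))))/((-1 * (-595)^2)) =28421/9609250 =0.00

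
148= 148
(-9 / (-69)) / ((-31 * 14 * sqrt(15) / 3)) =-3 * sqrt(15) / 49910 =-0.00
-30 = -30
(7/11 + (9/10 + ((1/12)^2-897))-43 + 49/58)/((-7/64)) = 861402772/100485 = 8572.45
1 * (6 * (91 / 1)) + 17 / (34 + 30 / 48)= 546.49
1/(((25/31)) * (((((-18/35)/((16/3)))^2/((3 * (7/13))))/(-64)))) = -43552768/3159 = -13786.88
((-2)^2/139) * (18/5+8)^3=780448/17375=44.92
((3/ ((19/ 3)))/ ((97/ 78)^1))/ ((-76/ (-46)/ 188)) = 1517724/ 35017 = 43.34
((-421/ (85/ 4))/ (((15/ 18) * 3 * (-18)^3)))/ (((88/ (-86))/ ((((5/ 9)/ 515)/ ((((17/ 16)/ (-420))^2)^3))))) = -22868551724727009280000/ 4184223448581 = -5465423155.75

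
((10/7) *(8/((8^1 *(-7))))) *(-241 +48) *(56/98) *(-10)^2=772000/343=2250.73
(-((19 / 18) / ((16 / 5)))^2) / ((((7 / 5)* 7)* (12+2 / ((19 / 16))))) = -171475 / 211341312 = -0.00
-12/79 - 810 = -64002/79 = -810.15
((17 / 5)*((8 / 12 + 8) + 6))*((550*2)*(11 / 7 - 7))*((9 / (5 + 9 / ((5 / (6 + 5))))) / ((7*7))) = -23449800 / 10633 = -2205.38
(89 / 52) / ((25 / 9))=801 / 1300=0.62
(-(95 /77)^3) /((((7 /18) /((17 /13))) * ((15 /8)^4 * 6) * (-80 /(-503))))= -15014735104 /28042539525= -0.54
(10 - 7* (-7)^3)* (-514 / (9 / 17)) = -21067318 / 9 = -2340813.11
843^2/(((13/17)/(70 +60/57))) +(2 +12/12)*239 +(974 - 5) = 16309810992/247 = 66031623.45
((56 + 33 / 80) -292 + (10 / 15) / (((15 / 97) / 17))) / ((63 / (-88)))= 257081 / 1134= 226.70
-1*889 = -889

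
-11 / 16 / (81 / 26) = -143 / 648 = -0.22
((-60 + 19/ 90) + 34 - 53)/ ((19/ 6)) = -7091/ 285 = -24.88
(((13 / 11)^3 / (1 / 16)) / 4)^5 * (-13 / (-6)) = 340693303901788078592 / 12531744508246953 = 27186.42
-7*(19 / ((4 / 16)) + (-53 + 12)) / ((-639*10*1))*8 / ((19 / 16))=3136 / 12141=0.26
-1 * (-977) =977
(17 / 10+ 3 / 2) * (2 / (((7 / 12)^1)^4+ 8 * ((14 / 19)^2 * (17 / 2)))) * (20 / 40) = 119771136 / 1386180845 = 0.09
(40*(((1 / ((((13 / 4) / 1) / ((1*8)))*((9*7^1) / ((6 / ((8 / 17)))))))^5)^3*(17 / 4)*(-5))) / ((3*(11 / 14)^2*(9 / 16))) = -5478763139966437905311418217293414400 / 232483834477053191807344446180462889731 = -0.02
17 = 17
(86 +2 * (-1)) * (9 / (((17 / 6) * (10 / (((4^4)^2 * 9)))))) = 1337720832 / 85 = 15737892.14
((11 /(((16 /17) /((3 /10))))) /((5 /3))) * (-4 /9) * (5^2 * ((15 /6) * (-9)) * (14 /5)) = 11781 /8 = 1472.62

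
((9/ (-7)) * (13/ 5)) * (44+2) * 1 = -5382/ 35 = -153.77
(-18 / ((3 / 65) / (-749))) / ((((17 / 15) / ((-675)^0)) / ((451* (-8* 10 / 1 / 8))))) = -19761241500 / 17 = -1162425970.59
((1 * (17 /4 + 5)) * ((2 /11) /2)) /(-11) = -37 /484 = -0.08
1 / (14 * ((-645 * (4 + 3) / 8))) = -4 / 31605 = -0.00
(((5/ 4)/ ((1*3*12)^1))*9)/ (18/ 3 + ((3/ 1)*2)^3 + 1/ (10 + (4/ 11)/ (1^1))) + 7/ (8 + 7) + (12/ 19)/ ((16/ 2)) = 31578061/ 57727320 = 0.55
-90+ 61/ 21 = -1829/ 21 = -87.10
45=45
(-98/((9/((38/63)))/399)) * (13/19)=-1793.04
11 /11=1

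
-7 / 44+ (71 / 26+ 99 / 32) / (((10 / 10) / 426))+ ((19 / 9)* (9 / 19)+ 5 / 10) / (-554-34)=2481.08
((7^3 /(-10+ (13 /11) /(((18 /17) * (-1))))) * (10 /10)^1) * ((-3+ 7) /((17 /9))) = -2444904 /37417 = -65.34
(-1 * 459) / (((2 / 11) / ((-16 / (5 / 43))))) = 1736856 / 5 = 347371.20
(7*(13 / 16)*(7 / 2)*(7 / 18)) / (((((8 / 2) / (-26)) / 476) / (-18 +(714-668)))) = -48286511 / 72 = -670645.99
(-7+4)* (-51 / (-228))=-51 / 76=-0.67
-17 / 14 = -1.21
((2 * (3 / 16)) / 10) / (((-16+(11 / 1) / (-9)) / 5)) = -27 / 2480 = -0.01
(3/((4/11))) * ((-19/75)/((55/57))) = -1083/500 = -2.17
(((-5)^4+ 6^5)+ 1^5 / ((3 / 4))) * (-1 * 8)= -201656 / 3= -67218.67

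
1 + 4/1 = 5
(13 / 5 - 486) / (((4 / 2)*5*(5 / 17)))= -41089 / 250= -164.36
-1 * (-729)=729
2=2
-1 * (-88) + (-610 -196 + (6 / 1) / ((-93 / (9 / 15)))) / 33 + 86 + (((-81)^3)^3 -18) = -767734059544149830911 / 5115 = -150094635296998989.43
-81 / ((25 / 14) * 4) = -567 / 50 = -11.34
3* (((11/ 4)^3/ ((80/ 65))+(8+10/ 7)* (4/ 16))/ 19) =414051/ 136192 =3.04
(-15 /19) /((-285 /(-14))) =-14 /361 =-0.04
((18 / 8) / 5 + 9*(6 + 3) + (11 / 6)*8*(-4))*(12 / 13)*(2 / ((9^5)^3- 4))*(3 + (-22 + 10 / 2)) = -38276 / 13382923586151925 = -0.00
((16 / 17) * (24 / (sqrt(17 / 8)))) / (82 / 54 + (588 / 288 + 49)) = 165888 * sqrt(34) / 3281017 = 0.29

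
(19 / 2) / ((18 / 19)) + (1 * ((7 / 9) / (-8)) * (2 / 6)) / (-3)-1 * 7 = 1969 / 648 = 3.04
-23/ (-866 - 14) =23/ 880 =0.03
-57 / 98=-0.58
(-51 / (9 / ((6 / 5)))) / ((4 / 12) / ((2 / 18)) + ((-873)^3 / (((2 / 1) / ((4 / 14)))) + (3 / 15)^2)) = 1190 / 16633464893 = 0.00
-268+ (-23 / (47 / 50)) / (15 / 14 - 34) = -5790656 / 21667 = -267.26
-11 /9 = -1.22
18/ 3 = 6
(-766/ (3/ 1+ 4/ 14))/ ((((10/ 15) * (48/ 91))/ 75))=-18297825/ 368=-49722.35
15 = 15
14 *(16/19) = 224/19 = 11.79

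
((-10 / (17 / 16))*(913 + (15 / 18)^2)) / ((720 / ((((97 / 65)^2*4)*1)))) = -106.39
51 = 51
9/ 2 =4.50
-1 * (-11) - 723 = -712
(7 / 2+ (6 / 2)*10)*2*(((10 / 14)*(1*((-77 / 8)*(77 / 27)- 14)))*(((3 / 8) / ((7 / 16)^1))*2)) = -428465 / 126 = -3400.52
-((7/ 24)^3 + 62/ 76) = -220789/ 262656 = -0.84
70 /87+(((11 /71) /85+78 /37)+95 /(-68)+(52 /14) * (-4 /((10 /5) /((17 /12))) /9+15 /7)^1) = 284681260201 /34268637060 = 8.31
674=674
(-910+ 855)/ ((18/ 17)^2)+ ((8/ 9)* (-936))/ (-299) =-344849/ 7452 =-46.28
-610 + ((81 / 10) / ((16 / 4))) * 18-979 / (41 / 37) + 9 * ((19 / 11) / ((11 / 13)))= -142744431 / 99220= -1438.67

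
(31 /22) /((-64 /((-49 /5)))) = 1519 /7040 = 0.22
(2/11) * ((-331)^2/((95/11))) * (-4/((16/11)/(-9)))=10846539/190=57087.05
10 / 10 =1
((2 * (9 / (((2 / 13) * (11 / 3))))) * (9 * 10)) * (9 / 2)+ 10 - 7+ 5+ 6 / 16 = 1137977 / 88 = 12931.56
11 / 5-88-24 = -109.80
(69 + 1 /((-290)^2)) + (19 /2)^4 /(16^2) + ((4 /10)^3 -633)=-229126329867 /430592000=-532.12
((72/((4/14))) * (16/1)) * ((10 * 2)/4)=20160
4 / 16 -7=-6.75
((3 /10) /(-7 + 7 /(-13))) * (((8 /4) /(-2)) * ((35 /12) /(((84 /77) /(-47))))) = -5.00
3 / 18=1 / 6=0.17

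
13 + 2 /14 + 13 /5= 551 /35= 15.74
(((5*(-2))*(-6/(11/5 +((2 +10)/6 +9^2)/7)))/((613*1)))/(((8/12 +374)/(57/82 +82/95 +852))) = 698167995/44012708536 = 0.02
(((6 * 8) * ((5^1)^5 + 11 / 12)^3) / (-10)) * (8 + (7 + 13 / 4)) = -3852998025059663 / 1440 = -2675693072958.10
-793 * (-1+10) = -7137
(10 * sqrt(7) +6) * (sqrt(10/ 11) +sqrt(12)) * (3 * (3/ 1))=18 * (3 +5 * sqrt(7)) * (sqrt(110) +22 * sqrt(3))/ 11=1290.45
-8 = -8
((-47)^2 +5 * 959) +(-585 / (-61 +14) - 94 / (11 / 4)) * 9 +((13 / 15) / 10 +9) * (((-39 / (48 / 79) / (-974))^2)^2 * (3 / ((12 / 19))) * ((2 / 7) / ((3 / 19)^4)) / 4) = 141260478972855230146071958189 / 20747730883489169198284800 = 6808.48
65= 65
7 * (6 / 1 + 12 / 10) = 252 / 5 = 50.40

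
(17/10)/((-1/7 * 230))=-119/2300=-0.05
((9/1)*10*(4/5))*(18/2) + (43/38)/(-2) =49205/76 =647.43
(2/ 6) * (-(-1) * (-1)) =-1/ 3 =-0.33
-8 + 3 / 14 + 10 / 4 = -37 / 7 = -5.29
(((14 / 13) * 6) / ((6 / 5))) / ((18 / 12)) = 140 / 39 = 3.59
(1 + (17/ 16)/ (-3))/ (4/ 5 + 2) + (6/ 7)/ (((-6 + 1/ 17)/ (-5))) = 64615/ 67872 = 0.95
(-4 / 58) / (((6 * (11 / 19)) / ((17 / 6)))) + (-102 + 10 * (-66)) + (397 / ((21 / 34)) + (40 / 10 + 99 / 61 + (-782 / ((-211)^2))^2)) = -552421918146867179 / 4859827837504794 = -113.67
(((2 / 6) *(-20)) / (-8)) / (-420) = -1 / 504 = -0.00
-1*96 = -96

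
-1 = -1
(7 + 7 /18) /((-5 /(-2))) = 133 /45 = 2.96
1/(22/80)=40/11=3.64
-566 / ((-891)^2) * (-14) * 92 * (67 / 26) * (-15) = -122108840 / 3440151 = -35.50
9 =9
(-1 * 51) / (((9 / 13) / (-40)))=8840 / 3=2946.67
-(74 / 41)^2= -3.26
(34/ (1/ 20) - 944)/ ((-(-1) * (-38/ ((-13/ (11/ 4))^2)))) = 32448/ 209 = 155.25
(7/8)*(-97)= -679/8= -84.88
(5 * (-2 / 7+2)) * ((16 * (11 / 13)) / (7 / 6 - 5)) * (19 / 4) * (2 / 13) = -601920 / 27209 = -22.12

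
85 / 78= 1.09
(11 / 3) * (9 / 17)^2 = 297 / 289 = 1.03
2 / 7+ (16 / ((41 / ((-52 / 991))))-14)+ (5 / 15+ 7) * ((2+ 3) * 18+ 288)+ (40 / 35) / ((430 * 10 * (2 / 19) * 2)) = 240952921227 / 87356650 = 2758.27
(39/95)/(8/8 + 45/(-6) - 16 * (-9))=78/26125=0.00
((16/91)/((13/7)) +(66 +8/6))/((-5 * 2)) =-17093/2535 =-6.74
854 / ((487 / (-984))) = -1725.54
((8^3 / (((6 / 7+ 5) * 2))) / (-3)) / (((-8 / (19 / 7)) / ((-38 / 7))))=-23104 / 861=-26.83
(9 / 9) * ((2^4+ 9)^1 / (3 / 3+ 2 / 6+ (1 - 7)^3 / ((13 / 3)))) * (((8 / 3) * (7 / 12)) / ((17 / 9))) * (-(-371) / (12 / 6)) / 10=-506415 / 64328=-7.87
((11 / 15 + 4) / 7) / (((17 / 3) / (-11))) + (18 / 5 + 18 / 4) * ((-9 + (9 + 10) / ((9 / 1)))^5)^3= -9150025488890720395218733969 / 302482033571151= -30249814776977.21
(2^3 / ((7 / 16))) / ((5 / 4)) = 512 / 35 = 14.63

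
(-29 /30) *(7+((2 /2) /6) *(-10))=-232 /45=-5.16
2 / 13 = 0.15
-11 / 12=-0.92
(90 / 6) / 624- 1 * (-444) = 92357 / 208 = 444.02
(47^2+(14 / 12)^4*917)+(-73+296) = 5353589 / 1296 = 4130.86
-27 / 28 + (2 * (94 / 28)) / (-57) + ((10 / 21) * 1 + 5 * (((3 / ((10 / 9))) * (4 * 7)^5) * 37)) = 13720139789369 / 1596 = 8596578815.39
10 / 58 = 5 / 29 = 0.17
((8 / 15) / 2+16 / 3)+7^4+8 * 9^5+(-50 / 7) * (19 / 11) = 182792711 / 385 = 474786.26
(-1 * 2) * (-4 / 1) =8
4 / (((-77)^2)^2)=4 / 35153041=0.00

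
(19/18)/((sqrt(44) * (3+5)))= 0.02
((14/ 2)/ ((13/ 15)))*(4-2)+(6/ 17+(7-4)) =4311/ 221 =19.51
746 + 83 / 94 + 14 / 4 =35268 / 47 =750.38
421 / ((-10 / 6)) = -1263 / 5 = -252.60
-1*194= -194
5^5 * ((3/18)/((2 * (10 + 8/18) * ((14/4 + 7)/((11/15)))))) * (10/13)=34375/25662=1.34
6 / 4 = 3 / 2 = 1.50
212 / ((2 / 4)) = 424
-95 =-95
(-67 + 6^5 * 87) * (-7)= -4735115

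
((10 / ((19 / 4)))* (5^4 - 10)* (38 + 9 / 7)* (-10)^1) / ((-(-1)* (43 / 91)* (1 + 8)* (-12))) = 73287500 / 7353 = 9967.02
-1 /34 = -0.03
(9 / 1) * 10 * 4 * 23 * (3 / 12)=2070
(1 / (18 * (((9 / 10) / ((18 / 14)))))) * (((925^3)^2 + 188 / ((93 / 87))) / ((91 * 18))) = 7468592123553938395 / 246078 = 30350507251984.89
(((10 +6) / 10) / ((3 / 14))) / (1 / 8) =896 / 15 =59.73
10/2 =5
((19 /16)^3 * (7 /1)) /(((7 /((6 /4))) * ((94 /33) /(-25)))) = -16976025 /770048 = -22.05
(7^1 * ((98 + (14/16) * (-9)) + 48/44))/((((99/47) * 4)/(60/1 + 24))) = 18486181/2904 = 6365.76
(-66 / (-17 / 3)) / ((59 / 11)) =2.17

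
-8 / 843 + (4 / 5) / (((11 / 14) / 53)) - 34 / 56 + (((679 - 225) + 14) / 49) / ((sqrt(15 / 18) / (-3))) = 69256147 / 1298220 - 1404 * sqrt(30) / 245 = 21.96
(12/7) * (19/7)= 228/49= 4.65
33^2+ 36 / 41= 44685 / 41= 1089.88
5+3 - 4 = 4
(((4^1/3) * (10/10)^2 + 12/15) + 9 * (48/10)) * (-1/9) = -136/27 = -5.04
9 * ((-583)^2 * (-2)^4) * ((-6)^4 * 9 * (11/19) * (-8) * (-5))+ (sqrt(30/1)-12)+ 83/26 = sqrt(30)+ 6530901550014209/494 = 13220448481815.62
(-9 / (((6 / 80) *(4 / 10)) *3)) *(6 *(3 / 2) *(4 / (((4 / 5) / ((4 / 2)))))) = -9000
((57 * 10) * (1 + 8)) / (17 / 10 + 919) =1900 / 341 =5.57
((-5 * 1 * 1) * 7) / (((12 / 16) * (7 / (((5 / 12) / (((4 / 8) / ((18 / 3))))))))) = -100 / 3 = -33.33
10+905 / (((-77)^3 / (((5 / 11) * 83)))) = 9.93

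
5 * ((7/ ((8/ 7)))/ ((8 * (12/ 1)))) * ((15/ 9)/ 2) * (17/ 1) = 20825/ 4608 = 4.52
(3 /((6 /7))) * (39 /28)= 39 /8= 4.88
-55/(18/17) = -935/18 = -51.94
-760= -760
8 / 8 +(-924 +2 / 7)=-6459 / 7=-922.71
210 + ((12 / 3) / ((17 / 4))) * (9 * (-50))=-3630 / 17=-213.53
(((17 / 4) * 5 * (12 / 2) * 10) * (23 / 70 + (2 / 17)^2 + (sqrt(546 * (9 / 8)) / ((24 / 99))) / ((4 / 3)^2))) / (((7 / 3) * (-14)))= -3408075 * sqrt(273) / 25088-311715 / 23324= -2257.89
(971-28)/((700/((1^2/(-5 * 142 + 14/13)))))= -12259/6451200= -0.00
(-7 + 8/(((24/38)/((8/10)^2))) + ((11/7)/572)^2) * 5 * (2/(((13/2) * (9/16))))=43988972/14533155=3.03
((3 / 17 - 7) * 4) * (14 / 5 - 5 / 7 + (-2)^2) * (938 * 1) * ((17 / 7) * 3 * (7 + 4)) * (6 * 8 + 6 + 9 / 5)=-121932794016 / 175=-696758822.95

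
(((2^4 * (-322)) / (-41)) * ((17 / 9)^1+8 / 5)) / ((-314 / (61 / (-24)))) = 19642 / 5535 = 3.55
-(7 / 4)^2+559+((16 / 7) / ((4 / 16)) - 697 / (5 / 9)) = -386131 / 560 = -689.52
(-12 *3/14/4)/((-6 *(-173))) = -3/4844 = -0.00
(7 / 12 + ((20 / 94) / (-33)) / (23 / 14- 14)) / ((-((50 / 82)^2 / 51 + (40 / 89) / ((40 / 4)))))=-1593784527391 / 142586484436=-11.18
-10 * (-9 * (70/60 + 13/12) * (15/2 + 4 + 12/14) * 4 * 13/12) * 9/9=303615/28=10843.39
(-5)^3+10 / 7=-865 / 7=-123.57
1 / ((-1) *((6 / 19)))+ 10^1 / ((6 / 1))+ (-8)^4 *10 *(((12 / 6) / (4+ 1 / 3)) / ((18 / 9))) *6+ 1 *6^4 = 58008.35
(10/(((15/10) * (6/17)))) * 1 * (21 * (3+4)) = 8330/3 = 2776.67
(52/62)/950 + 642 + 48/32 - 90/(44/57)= 85346243/161975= 526.91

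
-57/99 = -19/33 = -0.58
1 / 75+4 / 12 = 26 / 75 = 0.35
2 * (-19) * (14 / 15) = -532 / 15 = -35.47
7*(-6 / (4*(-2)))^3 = 2.95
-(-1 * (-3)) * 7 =-21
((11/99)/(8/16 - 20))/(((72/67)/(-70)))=2345/6318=0.37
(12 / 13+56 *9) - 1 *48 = 5940 / 13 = 456.92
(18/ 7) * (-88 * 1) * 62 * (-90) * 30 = 265161600/ 7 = 37880228.57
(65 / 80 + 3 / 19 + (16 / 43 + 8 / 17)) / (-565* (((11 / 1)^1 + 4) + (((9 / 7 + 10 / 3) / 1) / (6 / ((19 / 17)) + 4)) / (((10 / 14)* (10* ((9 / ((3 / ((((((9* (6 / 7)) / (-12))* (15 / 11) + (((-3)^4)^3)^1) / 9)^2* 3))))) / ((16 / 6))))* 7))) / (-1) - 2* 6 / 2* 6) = 1200928362494391574098705 / 5589746087228600993716642736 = 0.0002148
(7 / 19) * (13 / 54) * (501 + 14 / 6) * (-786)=-18000710 / 513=-35089.10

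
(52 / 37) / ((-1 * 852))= -13 / 7881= -0.00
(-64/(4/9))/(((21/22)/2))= -2112/7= -301.71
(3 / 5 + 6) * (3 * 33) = 3267 / 5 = 653.40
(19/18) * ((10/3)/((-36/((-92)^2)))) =-827.24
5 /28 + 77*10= 21565 /28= 770.18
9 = 9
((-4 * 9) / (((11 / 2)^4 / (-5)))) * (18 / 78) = 0.05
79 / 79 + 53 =54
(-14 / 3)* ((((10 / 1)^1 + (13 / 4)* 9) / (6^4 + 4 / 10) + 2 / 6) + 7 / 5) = -8.23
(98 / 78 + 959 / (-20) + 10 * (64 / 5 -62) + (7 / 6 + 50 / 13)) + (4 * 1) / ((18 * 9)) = -11238797 / 21060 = -533.66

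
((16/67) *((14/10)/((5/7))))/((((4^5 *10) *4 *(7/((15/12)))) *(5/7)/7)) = 343/17152000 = 0.00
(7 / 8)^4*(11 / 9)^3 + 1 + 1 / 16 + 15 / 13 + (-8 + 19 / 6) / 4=2.08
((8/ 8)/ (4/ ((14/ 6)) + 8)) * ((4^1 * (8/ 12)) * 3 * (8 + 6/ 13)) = 1540/ 221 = 6.97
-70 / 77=-10 / 11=-0.91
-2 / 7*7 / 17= -2 / 17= -0.12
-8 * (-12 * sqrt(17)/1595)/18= 16 * sqrt(17)/4785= 0.01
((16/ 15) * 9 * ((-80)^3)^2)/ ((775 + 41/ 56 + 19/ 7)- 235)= 140928614400000/ 30433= 4630782847.57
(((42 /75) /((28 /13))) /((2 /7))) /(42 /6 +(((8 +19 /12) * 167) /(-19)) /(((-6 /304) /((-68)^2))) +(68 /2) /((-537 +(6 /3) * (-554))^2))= 88649379 /1922445702863524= 0.00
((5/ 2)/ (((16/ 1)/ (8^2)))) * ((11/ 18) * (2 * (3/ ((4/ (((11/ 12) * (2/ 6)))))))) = 605/ 216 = 2.80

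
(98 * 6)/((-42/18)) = -252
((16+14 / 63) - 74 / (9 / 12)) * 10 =-7420 / 9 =-824.44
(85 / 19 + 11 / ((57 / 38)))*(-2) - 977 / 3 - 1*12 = -20593 / 57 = -361.28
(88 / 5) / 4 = 22 / 5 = 4.40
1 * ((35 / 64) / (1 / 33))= 1155 / 64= 18.05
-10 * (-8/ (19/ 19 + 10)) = 80/ 11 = 7.27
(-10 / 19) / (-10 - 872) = 5 / 8379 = 0.00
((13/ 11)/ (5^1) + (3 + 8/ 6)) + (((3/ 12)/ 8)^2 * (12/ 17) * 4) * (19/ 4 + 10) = 3310613/ 718080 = 4.61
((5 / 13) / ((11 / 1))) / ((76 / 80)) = 100 / 2717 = 0.04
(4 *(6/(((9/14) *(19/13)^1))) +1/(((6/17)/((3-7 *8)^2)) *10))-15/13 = 12156451/14820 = 820.27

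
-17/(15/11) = -187/15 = -12.47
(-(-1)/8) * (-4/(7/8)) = -4/7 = -0.57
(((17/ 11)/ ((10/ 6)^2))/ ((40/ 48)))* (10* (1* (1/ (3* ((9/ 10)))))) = 136/ 55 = 2.47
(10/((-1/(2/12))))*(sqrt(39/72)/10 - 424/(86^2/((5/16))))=1325/44376 - sqrt(78)/72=-0.09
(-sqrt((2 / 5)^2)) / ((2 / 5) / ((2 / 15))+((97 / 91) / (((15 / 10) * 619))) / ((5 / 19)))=-337974 / 2538491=-0.13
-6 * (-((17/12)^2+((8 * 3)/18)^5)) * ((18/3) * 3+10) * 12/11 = 338618/297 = 1140.13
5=5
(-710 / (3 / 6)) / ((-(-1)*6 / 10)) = -7100 / 3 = -2366.67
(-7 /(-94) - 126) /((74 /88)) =-260414 /1739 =-149.75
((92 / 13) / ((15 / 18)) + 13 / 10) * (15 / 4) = 3819 / 104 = 36.72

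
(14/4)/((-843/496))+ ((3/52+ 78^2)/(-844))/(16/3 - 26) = -3923650957/2293850208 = -1.71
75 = 75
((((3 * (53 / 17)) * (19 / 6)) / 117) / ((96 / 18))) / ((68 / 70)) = 35245 / 721344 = 0.05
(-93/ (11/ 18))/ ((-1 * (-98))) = -837/ 539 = -1.55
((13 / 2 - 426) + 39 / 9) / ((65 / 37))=-92167 / 390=-236.33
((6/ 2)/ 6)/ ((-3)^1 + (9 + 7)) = 1/ 26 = 0.04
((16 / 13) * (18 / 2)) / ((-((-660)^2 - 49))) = -144 / 5662163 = -0.00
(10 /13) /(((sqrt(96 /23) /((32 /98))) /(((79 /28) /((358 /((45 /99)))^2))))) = 9875 * sqrt(138) /207448429188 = 0.00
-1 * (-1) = 1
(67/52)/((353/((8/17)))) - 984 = -76764658/78013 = -984.00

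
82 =82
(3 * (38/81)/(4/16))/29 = 152/783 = 0.19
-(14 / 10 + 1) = -12 / 5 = -2.40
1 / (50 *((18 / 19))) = 19 / 900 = 0.02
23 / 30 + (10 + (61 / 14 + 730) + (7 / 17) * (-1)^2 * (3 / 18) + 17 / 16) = 7104347 / 9520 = 746.25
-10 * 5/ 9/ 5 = -10/ 9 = -1.11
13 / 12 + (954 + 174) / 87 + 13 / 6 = 1881 / 116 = 16.22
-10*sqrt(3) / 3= -5.77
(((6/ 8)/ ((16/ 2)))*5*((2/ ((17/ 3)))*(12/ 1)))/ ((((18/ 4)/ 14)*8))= 0.77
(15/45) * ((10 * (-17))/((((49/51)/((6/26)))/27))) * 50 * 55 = -643747500/637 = -1010592.62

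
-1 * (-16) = 16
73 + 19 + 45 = 137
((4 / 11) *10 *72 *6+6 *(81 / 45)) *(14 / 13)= 1217916 / 715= 1703.38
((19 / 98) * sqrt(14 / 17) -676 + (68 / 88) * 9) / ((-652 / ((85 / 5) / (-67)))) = -250223 / 961048 + 19 * sqrt(238) / 4281032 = -0.26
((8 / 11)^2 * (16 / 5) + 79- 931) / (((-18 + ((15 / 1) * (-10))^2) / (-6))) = 514436 / 2266935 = 0.23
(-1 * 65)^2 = 4225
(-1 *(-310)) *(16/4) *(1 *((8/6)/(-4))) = -1240/3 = -413.33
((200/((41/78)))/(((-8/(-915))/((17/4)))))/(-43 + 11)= -15166125/2624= -5779.77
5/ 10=0.50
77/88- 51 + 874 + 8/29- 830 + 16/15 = -16643/3480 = -4.78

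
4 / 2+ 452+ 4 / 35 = 15894 / 35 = 454.11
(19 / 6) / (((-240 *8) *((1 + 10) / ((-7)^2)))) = -931 / 126720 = -0.01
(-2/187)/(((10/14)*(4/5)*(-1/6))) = 21/187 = 0.11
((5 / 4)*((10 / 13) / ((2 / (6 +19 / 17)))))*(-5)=-15125 / 884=-17.11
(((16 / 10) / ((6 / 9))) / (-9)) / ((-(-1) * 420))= -1 / 1575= -0.00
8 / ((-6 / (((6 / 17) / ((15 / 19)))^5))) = -0.02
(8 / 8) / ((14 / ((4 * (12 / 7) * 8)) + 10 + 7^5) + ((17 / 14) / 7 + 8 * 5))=9408 / 158594689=0.00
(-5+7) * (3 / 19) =6 / 19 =0.32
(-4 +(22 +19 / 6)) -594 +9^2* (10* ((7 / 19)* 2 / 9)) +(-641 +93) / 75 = -488133 / 950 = -513.82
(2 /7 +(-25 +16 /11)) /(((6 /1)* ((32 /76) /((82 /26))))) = -465063 /16016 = -29.04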